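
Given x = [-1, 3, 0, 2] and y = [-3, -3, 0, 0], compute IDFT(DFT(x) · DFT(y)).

(x ⊛ y)[n] = Σ(m=0 to 3) x[m] · y[(n-m) mod 4]

Computing each output sample:
(x ⊛ y)[0] = -3
(x ⊛ y)[1] = -6
(x ⊛ y)[2] = -9
(x ⊛ y)[3] = -6

x ⊛ y = [-3, -6, -9, -6]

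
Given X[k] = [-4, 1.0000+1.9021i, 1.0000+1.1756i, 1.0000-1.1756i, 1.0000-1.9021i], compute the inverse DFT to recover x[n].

x[n] = (1/5) Σ(k=0 to 4) X[k] · e^(2πikn/5)

Computing each x[n]:
x[0] = 0
x[1] = -2
x[2] = -1
x[3] = -1
x[4] = 0

x = [0, -2, -1, -1, 0]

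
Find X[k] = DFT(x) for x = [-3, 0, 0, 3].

X[k] = Σ(n=0 to 3) x[n] · ω_4^(nk)
where ω_4 = e^(-2πi/4)

Computing each X[k]:
X[0] = 0
X[1] = -3+3i
X[2] = -6
X[3] = -3-3i

X = [0, -3+3i, -6, -3-3i]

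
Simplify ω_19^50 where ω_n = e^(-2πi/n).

Since ω_19^19 = 1, powers reduce modulo 19.
50 mod 19 = 12
So ω_19^50 = ω_19^12 = e^(-2πi·12/19)

ω_19^50 = ω_19^12 = -0.6773+0.7357i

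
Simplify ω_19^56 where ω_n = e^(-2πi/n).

Since ω_19^19 = 1, powers reduce modulo 19.
56 mod 19 = 18
So ω_19^56 = ω_19^18 = e^(-2πi·18/19)

ω_19^56 = ω_19^18 = 0.9458+0.3247i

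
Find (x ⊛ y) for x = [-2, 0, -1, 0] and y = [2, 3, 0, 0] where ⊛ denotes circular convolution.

(x ⊛ y)[n] = Σ(m=0 to 3) x[m] · y[(n-m) mod 4]

Computing each output sample:
(x ⊛ y)[0] = -4
(x ⊛ y)[1] = -6
(x ⊛ y)[2] = -2
(x ⊛ y)[3] = -3

x ⊛ y = [-4, -6, -2, -3]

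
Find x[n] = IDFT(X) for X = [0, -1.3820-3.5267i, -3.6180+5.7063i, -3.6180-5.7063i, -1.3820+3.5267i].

x[n] = (1/5) Σ(k=0 to 4) X[k] · e^(2πikn/5)

Computing each x[n]:
x[0] = -2
x[1] = 1
x[2] = 3
x[3] = -3
x[4] = 1

x = [-2, 1, 3, -3, 1]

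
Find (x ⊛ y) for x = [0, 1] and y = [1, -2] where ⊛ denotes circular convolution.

(x ⊛ y)[n] = Σ(m=0 to 1) x[m] · y[(n-m) mod 2]

Computing each output sample:
(x ⊛ y)[0] = -2
(x ⊛ y)[1] = 1

x ⊛ y = [-2, 1]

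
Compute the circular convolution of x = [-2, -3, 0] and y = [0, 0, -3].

(x ⊛ y)[n] = Σ(m=0 to 2) x[m] · y[(n-m) mod 3]

Computing each output sample:
(x ⊛ y)[0] = 9
(x ⊛ y)[1] = 0
(x ⊛ y)[2] = 6

x ⊛ y = [9, 0, 6]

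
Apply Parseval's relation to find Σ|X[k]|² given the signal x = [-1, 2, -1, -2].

Parseval: Σ|x[n]|² = (1/N)Σ|X[k]|², so Σ|X[k]|² = N·Σ|x[n]|² = 4·10.0000

Σ|X[k]|² = N·Σ|x[n]|² = 4·10.0000 = 40.0000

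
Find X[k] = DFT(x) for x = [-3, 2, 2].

X[k] = Σ(n=0 to 2) x[n] · ω_3^(nk)
where ω_3 = e^(-2πi/3)

Computing each X[k]:
X[0] = 1
X[1] = -5
X[2] = -5

X = [1, -5, -5]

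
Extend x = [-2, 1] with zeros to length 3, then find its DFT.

Original 2-point DFT: [-1, -3]
Zero-padded 3-point DFT provides frequency interpolation.

DFT_3([x, 0, ...]) = [-1, -2.5000-0.8660i, -2.5000+0.8660i]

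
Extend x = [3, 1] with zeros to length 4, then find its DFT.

Original 2-point DFT: [4, 2]
Zero-padded 4-point DFT provides frequency interpolation.

DFT_4([x, 0, ...]) = [4, 3-1i, 2, 3+1i]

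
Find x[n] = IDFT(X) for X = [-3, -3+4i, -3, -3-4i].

x[n] = (1/4) Σ(k=0 to 3) X[k] · e^(2πikn/4)

Computing each x[n]:
x[0] = -3
x[1] = -2
x[2] = 0
x[3] = 2

x = [-3, -2, 0, 2]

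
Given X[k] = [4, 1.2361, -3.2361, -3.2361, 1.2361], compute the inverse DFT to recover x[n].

x[n] = (1/5) Σ(k=0 to 4) X[k] · e^(2πikn/5)

Computing each x[n]:
x[0] = 0
x[1] = 2
x[2] = 0
x[3] = 0
x[4] = 2

x = [0, 2, 0, 0, 2]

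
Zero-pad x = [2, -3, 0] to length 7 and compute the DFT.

Original 3-point DFT: [-1, 3.5000+2.5981i, 3.5000-2.5981i]
Zero-padded 7-point DFT provides frequency interpolation.

DFT_7([x, 0, ...]) = [-1, 0.1295+2.3455i, 2.6676+2.9248i, 4.7029+1.3017i, 4.7029-1.3017i, 2.6676-2.9248i, 0.1295-2.3455i]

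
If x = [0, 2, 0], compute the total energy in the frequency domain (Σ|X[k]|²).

Parseval: Σ|x[n]|² = (1/N)Σ|X[k]|², so Σ|X[k]|² = N·Σ|x[n]|² = 3·4.0000

Σ|X[k]|² = N·Σ|x[n]|² = 3·4.0000 = 12.0000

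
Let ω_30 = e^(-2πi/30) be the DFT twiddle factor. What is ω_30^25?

ω_30^25 = e^(-2πi·25/30)
= cos(-2π·25/30) + i·sin(-2π·25/30)
= cos(-50π/30) + i·sin(-50π/30)

ω_30^25 = cos(-50π/30) + i·sin(-50π/30) = 0.5000+0.8660i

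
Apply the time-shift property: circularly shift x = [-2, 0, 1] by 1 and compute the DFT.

Time shift by 1: X_shifted[k] = ω_3^(1k) · X[k]
Shifted x = [1, -2, 0]

DFT(x[n-1]) = [-1, 2.0000+1.7321i, 2.0000-1.7321i]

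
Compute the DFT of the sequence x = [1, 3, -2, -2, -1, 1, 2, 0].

X[k] = Σ(n=0 to 7) x[n] · ω_8^(nk)
where ω_8 = e^(-2πi/8)

Computing each X[k]:
X[0] = 2
X[1] = 4.8284+4.0000i
X[2] = -6i
X[3] = -0.8284-4.0000i
X[4] = -2
X[5] = -0.8284+4.0000i
X[6] = 6i
X[7] = 4.8284-4.0000i

X = [2, 4.8284+4.0000i, -6i, -0.8284-4.0000i, -2, -0.8284+4.0000i, 6i, 4.8284-4.0000i]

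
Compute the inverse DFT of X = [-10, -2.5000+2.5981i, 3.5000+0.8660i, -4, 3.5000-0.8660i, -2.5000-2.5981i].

x[n] = (1/6) Σ(k=0 to 5) X[k] · e^(2πikn/6)

Computing each x[n]:
x[0] = -2
x[1] = -3
x[2] = -3
x[3] = 1
x[4] = -2
x[5] = -1

x = [-2, -3, -3, 1, -2, -1]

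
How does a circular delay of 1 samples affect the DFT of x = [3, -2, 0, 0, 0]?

Time shift by 1: X_shifted[k] = ω_5^(1k) · X[k]
Shifted x = [0, 3, -2, 0, 0]

DFT(x[n-1]) = [1, 2.5451-1.6776i, -3.0451-3.6655i, -3.0451+3.6655i, 2.5451+1.6776i]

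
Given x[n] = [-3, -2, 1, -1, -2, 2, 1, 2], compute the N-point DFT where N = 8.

X[k] = Σ(n=0 to 7) x[n] · ω_8^(nk)
where ω_8 = e^(-2πi/8)

Computing each X[k]:
X[0] = -2
X[1] = -1.7071+4.9497i
X[2] = -7+1i
X[3] = -0.2929+4.9497i
X[4] = -4
X[5] = -0.2929-4.9497i
X[6] = -7-1i
X[7] = -1.7071-4.9497i

X = [-2, -1.7071+4.9497i, -7+1i, -0.2929+4.9497i, -4, -0.2929-4.9497i, -7-1i, -1.7071-4.9497i]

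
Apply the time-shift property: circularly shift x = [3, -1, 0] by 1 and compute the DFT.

Time shift by 1: X_shifted[k] = ω_3^(1k) · X[k]
Shifted x = [0, 3, -1]

DFT(x[n-1]) = [2, -1.0000-3.4641i, -1.0000+3.4641i]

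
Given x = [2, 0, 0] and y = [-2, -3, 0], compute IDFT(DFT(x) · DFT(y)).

(x ⊛ y)[n] = Σ(m=0 to 2) x[m] · y[(n-m) mod 3]

Computing each output sample:
(x ⊛ y)[0] = -4
(x ⊛ y)[1] = -6
(x ⊛ y)[2] = 0

x ⊛ y = [-4, -6, 0]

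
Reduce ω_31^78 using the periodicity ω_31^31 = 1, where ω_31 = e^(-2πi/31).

Since ω_31^31 = 1, powers reduce modulo 31.
78 mod 31 = 16
So ω_31^78 = ω_31^16 = e^(-2πi·16/31)

ω_31^78 = ω_31^16 = -0.9949+0.1012i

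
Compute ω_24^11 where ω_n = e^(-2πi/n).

ω_24^11 = e^(-2πi·11/24)
= cos(-2π·11/24) + i·sin(-2π·11/24)
= cos(-22π/24) + i·sin(-22π/24)

ω_24^11 = cos(-22π/24) + i·sin(-22π/24) = -0.9659-0.2588i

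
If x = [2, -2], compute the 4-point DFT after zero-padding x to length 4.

Original 2-point DFT: [0, 4]
Zero-padded 4-point DFT provides frequency interpolation.

DFT_4([x, 0, ...]) = [0, 2+2i, 4, 2-2i]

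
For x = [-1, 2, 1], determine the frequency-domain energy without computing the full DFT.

Parseval: Σ|x[n]|² = (1/N)Σ|X[k]|², so Σ|X[k]|² = N·Σ|x[n]|² = 3·6.0000

Σ|X[k]|² = N·Σ|x[n]|² = 3·6.0000 = 18.0000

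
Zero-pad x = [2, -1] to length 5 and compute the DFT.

Original 2-point DFT: [1, 3]
Zero-padded 5-point DFT provides frequency interpolation.

DFT_5([x, 0, ...]) = [1, 1.6910+0.9511i, 2.8090+0.5878i, 2.8090-0.5878i, 1.6910-0.9511i]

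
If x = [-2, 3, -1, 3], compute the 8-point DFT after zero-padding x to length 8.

Original 4-point DFT: [3, -1, -9, -1]
Zero-padded 8-point DFT provides frequency interpolation.

DFT_8([x, 0, ...]) = [3, -2.0000-3.2426i, -1, -2.0000-5.2426i, -9, -2.0000+5.2426i, -1, -2.0000+3.2426i]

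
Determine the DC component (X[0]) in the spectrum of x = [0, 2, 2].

X[0] = Σ(n=0 to 2) x[n] · ω_3^0 = Σ x[n]
= (0) + (2) + (2)

X[0] = 4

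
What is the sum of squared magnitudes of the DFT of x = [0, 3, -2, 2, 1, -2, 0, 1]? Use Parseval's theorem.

Parseval: Σ|x[n]|² = (1/N)Σ|X[k]|², so Σ|X[k]|² = N·Σ|x[n]|² = 8·23.0000

Σ|X[k]|² = N·Σ|x[n]|² = 8·23.0000 = 184.0000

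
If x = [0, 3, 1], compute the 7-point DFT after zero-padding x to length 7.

Original 3-point DFT: [4, -2.0000-1.7321i, -2.0000+1.7321i]
Zero-padded 7-point DFT provides frequency interpolation.

DFT_7([x, 0, ...]) = [4, 1.6479-3.3204i, -1.5685-2.4909i, -2.0794-0.5198i, -2.0794+0.5198i, -1.5685+2.4909i, 1.6479+3.3204i]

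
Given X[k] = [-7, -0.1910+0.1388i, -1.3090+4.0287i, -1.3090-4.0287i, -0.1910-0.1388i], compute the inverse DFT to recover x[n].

x[n] = (1/5) Σ(k=0 to 4) X[k] · e^(2πikn/5)

Computing each x[n]:
x[0] = -2
x[1] = -2
x[2] = 0
x[3] = -3
x[4] = 0

x = [-2, -2, 0, -3, 0]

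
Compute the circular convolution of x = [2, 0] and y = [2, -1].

(x ⊛ y)[n] = Σ(m=0 to 1) x[m] · y[(n-m) mod 2]

Computing each output sample:
(x ⊛ y)[0] = 4
(x ⊛ y)[1] = -2

x ⊛ y = [4, -2]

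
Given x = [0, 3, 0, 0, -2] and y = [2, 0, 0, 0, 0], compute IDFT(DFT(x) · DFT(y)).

(x ⊛ y)[n] = Σ(m=0 to 4) x[m] · y[(n-m) mod 5]

Computing each output sample:
(x ⊛ y)[0] = 0
(x ⊛ y)[1] = 6
(x ⊛ y)[2] = 0
(x ⊛ y)[3] = 0
(x ⊛ y)[4] = -4

x ⊛ y = [0, 6, 0, 0, -4]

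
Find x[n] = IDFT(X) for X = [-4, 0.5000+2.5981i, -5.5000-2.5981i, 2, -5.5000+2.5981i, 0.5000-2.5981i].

x[n] = (1/6) Σ(k=0 to 5) X[k] · e^(2πikn/6)

Computing each x[n]:
x[0] = -2
x[1] = 0
x[2] = -1
x[3] = -3
x[4] = 2
x[5] = 0

x = [-2, 0, -1, -3, 2, 0]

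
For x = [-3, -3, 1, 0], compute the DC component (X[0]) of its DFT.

X[0] = Σ(n=0 to 3) x[n] · ω_4^0 = Σ x[n]
= (-3) + (-3) + (1) + (0)

X[0] = -5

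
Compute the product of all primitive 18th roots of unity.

The primitive 18th roots of unity are ω_18^k for k coprime to 18: k ∈ {1, 5, 7, 11, 13, 17}
Their product equals the constant term of the cyclotomic polynomial Φ_18(x) up to sign.
For n ≥ 3, the product of all primitive nth roots of unity is 1. (For n=1 it is 1; for n=2 it is -1.)

1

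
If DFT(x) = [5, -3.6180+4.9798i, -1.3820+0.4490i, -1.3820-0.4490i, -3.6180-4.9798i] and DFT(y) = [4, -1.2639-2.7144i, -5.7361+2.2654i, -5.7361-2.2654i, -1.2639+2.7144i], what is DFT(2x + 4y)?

By linearity: DFT(2x + 4y) = 2·DFT(x) + 4·DFT(y)
= 2·[5, -3.6180+4.9798i, -1.3820+0.4490i, -1.3820-0.4490i, -3.6180-4.9798i] + 4·[4, -1.2639-2.7144i, -5.7361+2.2654i, -5.7361-2.2654i, -1.2639+2.7144i]

Computing element-wise:
Z[0] = 2·(5) + 4·(4) = 26
Z[1] = 2·(-3.6180+4.9798i) + 4·(-1.2639-2.7144i) = -12.2916-0.8980i
Z[2] = 2·(-1.3820+0.4490i) + 4·(-5.7361+2.2654i) = -25.7084+9.9596i
Z[3] = 2·(-1.3820-0.4490i) + 4·(-5.7361-2.2654i) = -25.7084-9.9596i
Z[4] = 2·(-3.6180-4.9798i) + 4·(-1.2639+2.7144i) = -12.2916+0.8980i

DFT(2x + 4y) = 2·X + 4·Y = [26, -12.2916-0.8980i, -25.7084+9.9596i, -25.7084-9.9596i, -12.2916+0.8980i]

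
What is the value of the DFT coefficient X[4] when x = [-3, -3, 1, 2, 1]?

X[4] = Σ(n=0 to 4) x[n] · ω_5^(4n) where ω_5 = e^(-2πi/5)
= (-3)·ω_5^0 + (-3)·ω_5^4 + (1)·ω_5^8 + (2)·ω_5^12 + (1)·ω_5^16

X[4] = -6.0451-4.3920i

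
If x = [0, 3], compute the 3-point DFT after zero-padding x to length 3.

Original 2-point DFT: [3, -3]
Zero-padded 3-point DFT provides frequency interpolation.

DFT_3([x, 0, ...]) = [3, -1.5000-2.5981i, -1.5000+2.5981i]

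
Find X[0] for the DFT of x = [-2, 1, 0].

X[0] = Σ(n=0 to 2) x[n] · ω_3^0 = Σ x[n]
= (-2) + (1) + (0)

X[0] = -1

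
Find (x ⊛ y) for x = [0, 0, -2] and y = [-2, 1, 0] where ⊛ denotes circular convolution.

(x ⊛ y)[n] = Σ(m=0 to 2) x[m] · y[(n-m) mod 3]

Computing each output sample:
(x ⊛ y)[0] = -2
(x ⊛ y)[1] = 0
(x ⊛ y)[2] = 4

x ⊛ y = [-2, 0, 4]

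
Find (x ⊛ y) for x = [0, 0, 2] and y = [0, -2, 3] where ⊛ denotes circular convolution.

(x ⊛ y)[n] = Σ(m=0 to 2) x[m] · y[(n-m) mod 3]

Computing each output sample:
(x ⊛ y)[0] = -4
(x ⊛ y)[1] = 6
(x ⊛ y)[2] = 0

x ⊛ y = [-4, 6, 0]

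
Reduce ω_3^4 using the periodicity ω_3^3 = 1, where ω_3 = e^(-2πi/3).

Since ω_3^3 = 1, powers reduce modulo 3.
4 mod 3 = 1
So ω_3^4 = ω_3^1 = e^(-2πi·1/3)

ω_3^4 = ω_3^1 = -0.5000-0.8660i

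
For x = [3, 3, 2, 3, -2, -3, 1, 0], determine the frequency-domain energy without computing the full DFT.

Parseval: Σ|x[n]|² = (1/N)Σ|X[k]|², so Σ|X[k]|² = N·Σ|x[n]|² = 8·45.0000

Σ|X[k]|² = N·Σ|x[n]|² = 8·45.0000 = 360.0000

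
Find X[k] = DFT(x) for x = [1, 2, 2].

X[k] = Σ(n=0 to 2) x[n] · ω_3^(nk)
where ω_3 = e^(-2πi/3)

Computing each X[k]:
X[0] = 5
X[1] = -1
X[2] = -1

X = [5, -1, -1]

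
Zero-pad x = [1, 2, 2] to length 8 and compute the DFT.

Original 3-point DFT: [5, -1, -1]
Zero-padded 8-point DFT provides frequency interpolation.

DFT_8([x, 0, ...]) = [5, 2.4142-3.4142i, -1-2i, -0.4142+0.5858i, 1, -0.4142-0.5858i, -1+2i, 2.4142+3.4142i]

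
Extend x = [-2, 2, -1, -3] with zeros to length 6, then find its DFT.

Original 4-point DFT: [-4, -1-5i, -2, -1+5i]
Zero-padded 6-point DFT provides frequency interpolation.

DFT_6([x, 0, ...]) = [-4, 2.5000-0.8660i, -5.5000-2.5981i, -2, -5.5000+2.5981i, 2.5000+0.8660i]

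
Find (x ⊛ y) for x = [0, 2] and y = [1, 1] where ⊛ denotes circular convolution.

(x ⊛ y)[n] = Σ(m=0 to 1) x[m] · y[(n-m) mod 2]

Computing each output sample:
(x ⊛ y)[0] = 2
(x ⊛ y)[1] = 2

x ⊛ y = [2, 2]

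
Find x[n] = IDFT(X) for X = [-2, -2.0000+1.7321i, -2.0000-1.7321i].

x[n] = (1/3) Σ(k=0 to 2) X[k] · e^(2πikn/3)

Computing each x[n]:
x[0] = -2
x[1] = -1
x[2] = 1

x = [-2, -1, 1]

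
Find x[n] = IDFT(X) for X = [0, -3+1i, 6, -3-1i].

x[n] = (1/4) Σ(k=0 to 3) X[k] · e^(2πikn/4)

Computing each x[n]:
x[0] = 0
x[1] = -2
x[2] = 3
x[3] = -1

x = [0, -2, 3, -1]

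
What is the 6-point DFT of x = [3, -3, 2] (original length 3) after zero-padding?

Original 3-point DFT: [2, 3.5000+4.3301i, 3.5000-4.3301i]
Zero-padded 6-point DFT provides frequency interpolation.

DFT_6([x, 0, ...]) = [2, 0.5000+0.8660i, 3.5000+4.3301i, 8, 3.5000-4.3301i, 0.5000-0.8660i]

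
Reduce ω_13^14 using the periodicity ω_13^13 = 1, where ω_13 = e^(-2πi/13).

Since ω_13^13 = 1, powers reduce modulo 13.
14 mod 13 = 1
So ω_13^14 = ω_13^1 = e^(-2πi·1/13)

ω_13^14 = ω_13^1 = 0.8855-0.4647i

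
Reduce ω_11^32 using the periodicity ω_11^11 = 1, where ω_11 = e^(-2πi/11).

Since ω_11^11 = 1, powers reduce modulo 11.
32 mod 11 = 10
So ω_11^32 = ω_11^10 = e^(-2πi·10/11)

ω_11^32 = ω_11^10 = 0.8413+0.5406i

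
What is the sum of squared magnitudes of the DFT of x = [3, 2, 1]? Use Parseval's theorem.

Parseval: Σ|x[n]|² = (1/N)Σ|X[k]|², so Σ|X[k]|² = N·Σ|x[n]|² = 3·14.0000

Σ|X[k]|² = N·Σ|x[n]|² = 3·14.0000 = 42.0000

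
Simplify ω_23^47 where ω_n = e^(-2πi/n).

Since ω_23^23 = 1, powers reduce modulo 23.
47 mod 23 = 1
So ω_23^47 = ω_23^1 = e^(-2πi·1/23)

ω_23^47 = ω_23^1 = 0.9629-0.2698i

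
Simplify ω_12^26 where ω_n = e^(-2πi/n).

Since ω_12^12 = 1, powers reduce modulo 12.
26 mod 12 = 2
So ω_12^26 = ω_12^2 = e^(-2πi·2/12)

ω_12^26 = ω_12^2 = 0.5000-0.8660i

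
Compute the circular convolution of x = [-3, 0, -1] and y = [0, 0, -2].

(x ⊛ y)[n] = Σ(m=0 to 2) x[m] · y[(n-m) mod 3]

Computing each output sample:
(x ⊛ y)[0] = 0
(x ⊛ y)[1] = 2
(x ⊛ y)[2] = 6

x ⊛ y = [0, 2, 6]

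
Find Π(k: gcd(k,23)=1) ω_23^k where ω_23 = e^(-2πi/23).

The primitive 23rd roots of unity are ω_23^k for k coprime to 23: k ∈ {1, 2, 3, 4, 5, 6, 7, 8, 9, 10, 11, 12, 13, 14, 15, 16, 17, 18, 19, 20, 21, 22}
Their product equals the constant term of the cyclotomic polynomial Φ_23(x) up to sign.
For n ≥ 3, the product of all primitive nth roots of unity is 1. (For n=1 it is 1; for n=2 it is -1.)

1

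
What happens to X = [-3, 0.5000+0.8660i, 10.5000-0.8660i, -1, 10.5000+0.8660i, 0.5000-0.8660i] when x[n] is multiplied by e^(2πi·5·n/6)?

Modulation property: DFT(ω_6^(-5n)·x[n]) = X[(k-5) mod 6], so circularly shift X by 5 positions.

X[k-5] = [0.5000+0.8660i, 10.5000-0.8660i, -1, 10.5000+0.8660i, 0.5000-0.8660i, -3]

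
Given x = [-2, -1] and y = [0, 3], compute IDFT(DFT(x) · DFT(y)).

(x ⊛ y)[n] = Σ(m=0 to 1) x[m] · y[(n-m) mod 2]

Computing each output sample:
(x ⊛ y)[0] = -3
(x ⊛ y)[1] = -6

x ⊛ y = [-3, -6]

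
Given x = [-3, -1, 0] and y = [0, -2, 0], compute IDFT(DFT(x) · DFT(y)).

(x ⊛ y)[n] = Σ(m=0 to 2) x[m] · y[(n-m) mod 3]

Computing each output sample:
(x ⊛ y)[0] = 0
(x ⊛ y)[1] = 6
(x ⊛ y)[2] = 2

x ⊛ y = [0, 6, 2]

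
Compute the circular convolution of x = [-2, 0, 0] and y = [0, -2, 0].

(x ⊛ y)[n] = Σ(m=0 to 2) x[m] · y[(n-m) mod 3]

Computing each output sample:
(x ⊛ y)[0] = 0
(x ⊛ y)[1] = 4
(x ⊛ y)[2] = 0

x ⊛ y = [0, 4, 0]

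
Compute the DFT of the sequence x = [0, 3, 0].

X[k] = Σ(n=0 to 2) x[n] · ω_3^(nk)
where ω_3 = e^(-2πi/3)

Computing each X[k]:
X[0] = 3
X[1] = -1.5000-2.5981i
X[2] = -1.5000+2.5981i

X = [3, -1.5000-2.5981i, -1.5000+2.5981i]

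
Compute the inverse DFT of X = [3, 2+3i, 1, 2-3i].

x[n] = (1/4) Σ(k=0 to 3) X[k] · e^(2πikn/4)

Computing each x[n]:
x[0] = 2
x[1] = -1
x[2] = 0
x[3] = 2

x = [2, -1, 0, 2]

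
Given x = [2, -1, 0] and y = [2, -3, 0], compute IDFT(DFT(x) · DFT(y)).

(x ⊛ y)[n] = Σ(m=0 to 2) x[m] · y[(n-m) mod 3]

Computing each output sample:
(x ⊛ y)[0] = 4
(x ⊛ y)[1] = -8
(x ⊛ y)[2] = 3

x ⊛ y = [4, -8, 3]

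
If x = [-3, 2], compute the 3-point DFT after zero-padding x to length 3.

Original 2-point DFT: [-1, -5]
Zero-padded 3-point DFT provides frequency interpolation.

DFT_3([x, 0, ...]) = [-1, -4.0000-1.7321i, -4.0000+1.7321i]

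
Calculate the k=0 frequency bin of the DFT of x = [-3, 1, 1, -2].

X[0] = Σ(n=0 to 3) x[n] · ω_4^0 = Σ x[n]
= (-3) + (1) + (1) + (-2)

X[0] = -3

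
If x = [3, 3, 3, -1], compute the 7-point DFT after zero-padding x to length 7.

Original 4-point DFT: [8, -4i, 4, 4i]
Zero-padded 7-point DFT provides frequency interpolation.

DFT_7([x, 0, ...]) = [8, 5.1039-4.8364i, -0.9940-2.4050i, 2.3901+2.0188i, 2.3901-2.0188i, -0.9940+2.4050i, 5.1039+4.8364i]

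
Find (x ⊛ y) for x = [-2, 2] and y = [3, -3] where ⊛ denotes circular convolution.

(x ⊛ y)[n] = Σ(m=0 to 1) x[m] · y[(n-m) mod 2]

Computing each output sample:
(x ⊛ y)[0] = -12
(x ⊛ y)[1] = 12

x ⊛ y = [-12, 12]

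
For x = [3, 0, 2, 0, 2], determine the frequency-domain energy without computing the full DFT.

Parseval: Σ|x[n]|² = (1/N)Σ|X[k]|², so Σ|X[k]|² = N·Σ|x[n]|² = 5·17.0000

Σ|X[k]|² = N·Σ|x[n]|² = 5·17.0000 = 85.0000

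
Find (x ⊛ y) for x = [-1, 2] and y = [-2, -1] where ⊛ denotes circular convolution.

(x ⊛ y)[n] = Σ(m=0 to 1) x[m] · y[(n-m) mod 2]

Computing each output sample:
(x ⊛ y)[0] = 0
(x ⊛ y)[1] = -3

x ⊛ y = [0, -3]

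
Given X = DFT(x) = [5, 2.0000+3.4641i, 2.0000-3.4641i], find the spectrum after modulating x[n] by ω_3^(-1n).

Modulation property: DFT(ω_3^(-1n)·x[n]) = X[(k-1) mod 3], so circularly shift X by 1 positions.

X[k-1] = [2.0000-3.4641i, 5, 2.0000+3.4641i]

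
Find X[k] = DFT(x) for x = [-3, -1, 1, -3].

X[k] = Σ(n=0 to 3) x[n] · ω_4^(nk)
where ω_4 = e^(-2πi/4)

Computing each X[k]:
X[0] = -6
X[1] = -4-2i
X[2] = 2
X[3] = -4+2i

X = [-6, -4-2i, 2, -4+2i]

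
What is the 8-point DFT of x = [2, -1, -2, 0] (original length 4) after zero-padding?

Original 4-point DFT: [-1, 4+1i, 1, 4-1i]
Zero-padded 8-point DFT provides frequency interpolation.

DFT_8([x, 0, ...]) = [-1, 1.2929+2.7071i, 4+1i, 2.7071-1.2929i, 1, 2.7071+1.2929i, 4-1i, 1.2929-2.7071i]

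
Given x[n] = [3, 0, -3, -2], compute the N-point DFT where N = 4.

X[k] = Σ(n=0 to 3) x[n] · ω_4^(nk)
where ω_4 = e^(-2πi/4)

Computing each X[k]:
X[0] = -2
X[1] = 6-2i
X[2] = 2
X[3] = 6+2i

X = [-2, 6-2i, 2, 6+2i]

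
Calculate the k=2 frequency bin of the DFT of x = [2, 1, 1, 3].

X[2] = Σ(n=0 to 3) x[n] · ω_4^(2n) where ω_4 = e^(-2πi/4)
= (2)·ω_4^0 + (1)·ω_4^2 + (1)·ω_4^4 + (3)·ω_4^6

X[2] = -1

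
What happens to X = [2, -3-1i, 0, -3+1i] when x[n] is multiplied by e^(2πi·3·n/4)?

Modulation property: DFT(ω_4^(-3n)·x[n]) = X[(k-3) mod 4], so circularly shift X by 3 positions.

X[k-3] = [-3-1i, 0, -3+1i, 2]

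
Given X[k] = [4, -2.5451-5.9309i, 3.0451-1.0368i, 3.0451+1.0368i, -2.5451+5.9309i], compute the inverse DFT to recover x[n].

x[n] = (1/5) Σ(k=0 to 4) X[k] · e^(2πikn/5)

Computing each x[n]:
x[0] = 1
x[1] = 2
x[2] = 3
x[3] = 1
x[4] = -3

x = [1, 2, 3, 1, -3]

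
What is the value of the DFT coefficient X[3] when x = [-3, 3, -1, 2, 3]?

X[3] = Σ(n=0 to 4) x[n] · ω_5^(3n) where ω_5 = e^(-2πi/5)
= (-3)·ω_5^0 + (3)·ω_5^3 + (-1)·ω_5^6 + (2)·ω_5^9 + (3)·ω_5^12

X[3] = -7.5451+2.8532i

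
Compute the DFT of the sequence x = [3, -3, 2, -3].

X[k] = Σ(n=0 to 3) x[n] · ω_4^(nk)
where ω_4 = e^(-2πi/4)

Computing each X[k]:
X[0] = -1
X[1] = 1
X[2] = 11
X[3] = 1

X = [-1, 1, 11, 1]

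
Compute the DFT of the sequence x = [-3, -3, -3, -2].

X[k] = Σ(n=0 to 3) x[n] · ω_4^(nk)
where ω_4 = e^(-2πi/4)

Computing each X[k]:
X[0] = -11
X[1] = 1i
X[2] = -1
X[3] = -1i

X = [-11, 1i, -1, -1i]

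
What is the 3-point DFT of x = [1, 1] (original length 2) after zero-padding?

Original 2-point DFT: [2, 0]
Zero-padded 3-point DFT provides frequency interpolation.

DFT_3([x, 0, ...]) = [2, 0.5000-0.8660i, 0.5000+0.8660i]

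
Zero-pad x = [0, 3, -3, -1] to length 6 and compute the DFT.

Original 4-point DFT: [-1, 3-4i, -5, 3+4i]
Zero-padded 6-point DFT provides frequency interpolation.

DFT_6([x, 0, ...]) = [-1, 4, -1.0000-5.1962i, -5, -1.0000+5.1962i, 4]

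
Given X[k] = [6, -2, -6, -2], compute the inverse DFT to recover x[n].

x[n] = (1/4) Σ(k=0 to 3) X[k] · e^(2πikn/4)

Computing each x[n]:
x[0] = -1
x[1] = 3
x[2] = 1
x[3] = 3

x = [-1, 3, 1, 3]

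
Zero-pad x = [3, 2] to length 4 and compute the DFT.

Original 2-point DFT: [5, 1]
Zero-padded 4-point DFT provides frequency interpolation.

DFT_4([x, 0, ...]) = [5, 3-2i, 1, 3+2i]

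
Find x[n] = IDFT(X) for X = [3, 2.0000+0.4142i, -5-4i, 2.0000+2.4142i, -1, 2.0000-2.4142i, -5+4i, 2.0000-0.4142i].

x[n] = (1/8) Σ(k=0 to 7) X[k] · e^(2πikn/8)

Computing each x[n]:
x[0] = 0
x[1] = 1
x[2] = 2
x[3] = -1
x[4] = -2
x[5] = 2
x[6] = 1
x[7] = 0

x = [0, 1, 2, -1, -2, 2, 1, 0]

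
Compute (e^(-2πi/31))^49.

Since ω_31^31 = 1, powers reduce modulo 31.
49 mod 31 = 18
So ω_31^49 = ω_31^18 = e^(-2πi·18/31)

ω_31^49 = ω_31^18 = -0.8743+0.4853i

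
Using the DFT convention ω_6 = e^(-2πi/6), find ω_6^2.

ω_6^2 = e^(-2πi·2/6)
= cos(-2π·2/6) + i·sin(-2π·2/6)
= cos(-4π/6) + i·sin(-4π/6)

ω_6^2 = cos(-4π/6) + i·sin(-4π/6) = -0.5000-0.8660i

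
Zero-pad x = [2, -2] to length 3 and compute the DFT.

Original 2-point DFT: [0, 4]
Zero-padded 3-point DFT provides frequency interpolation.

DFT_3([x, 0, ...]) = [0, 3.0000+1.7321i, 3.0000-1.7321i]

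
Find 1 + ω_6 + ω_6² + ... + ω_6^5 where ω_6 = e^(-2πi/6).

Sum of all nth roots of unity equals 0 for n > 1 (geometric series with r ≠ 1).

0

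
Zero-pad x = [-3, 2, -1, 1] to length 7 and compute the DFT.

Original 4-point DFT: [-1, -2-1i, -7, -2+1i]
Zero-padded 7-point DFT provides frequency interpolation.

DFT_7([x, 0, ...]) = [-1, -2.4315-1.0226i, -1.9206-1.6019i, -5.6479-2.6245i, -5.6479+2.6245i, -1.9206+1.6019i, -2.4315+1.0226i]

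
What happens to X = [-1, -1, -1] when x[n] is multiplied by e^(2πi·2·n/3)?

Modulation property: DFT(ω_3^(-2n)·x[n]) = X[(k-2) mod 3], so circularly shift X by 2 positions.

X[k-2] = [-1, -1, -1]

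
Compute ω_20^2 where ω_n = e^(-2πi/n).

ω_20^2 = e^(-2πi·2/20)
= cos(-2π·2/20) + i·sin(-2π·2/20)
= cos(-4π/20) + i·sin(-4π/20)

ω_20^2 = cos(-4π/20) + i·sin(-4π/20) = 0.8090-0.5878i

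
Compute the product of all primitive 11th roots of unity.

The primitive 11th roots of unity are ω_11^k for k coprime to 11: k ∈ {1, 2, 3, 4, 5, 6, 7, 8, 9, 10}
Their product equals the constant term of the cyclotomic polynomial Φ_11(x) up to sign.
For n ≥ 3, the product of all primitive nth roots of unity is 1. (For n=1 it is 1; for n=2 it is -1.)

1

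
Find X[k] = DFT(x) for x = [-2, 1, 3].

X[k] = Σ(n=0 to 2) x[n] · ω_3^(nk)
where ω_3 = e^(-2πi/3)

Computing each X[k]:
X[0] = 2
X[1] = -4.0000+1.7321i
X[2] = -4.0000-1.7321i

X = [2, -4.0000+1.7321i, -4.0000-1.7321i]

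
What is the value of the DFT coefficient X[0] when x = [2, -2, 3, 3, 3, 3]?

X[0] = Σ(n=0 to 5) x[n] · ω_6^0 = Σ x[n]
= (2) + (-2) + (3) + (3) + (3) + (3)

X[0] = 12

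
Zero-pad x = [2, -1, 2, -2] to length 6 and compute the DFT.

Original 4-point DFT: [1, -1i, 7, 1i]
Zero-padded 6-point DFT provides frequency interpolation.

DFT_6([x, 0, ...]) = [1, 2.5000-0.8660i, -0.5000+2.5981i, 7, -0.5000-2.5981i, 2.5000+0.8660i]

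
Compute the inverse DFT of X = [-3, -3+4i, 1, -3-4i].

x[n] = (1/4) Σ(k=0 to 3) X[k] · e^(2πikn/4)

Computing each x[n]:
x[0] = -2
x[1] = -3
x[2] = 1
x[3] = 1

x = [-2, -3, 1, 1]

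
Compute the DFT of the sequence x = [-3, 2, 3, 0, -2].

X[k] = Σ(n=0 to 4) x[n] · ω_5^(nk)
where ω_5 = e^(-2πi/5)

Computing each X[k]:
X[0] = 0
X[1] = -5.4271-5.5676i
X[2] = -2.0729+0.5020i
X[3] = -2.0729-0.5020i
X[4] = -5.4271+5.5676i

X = [0, -5.4271-5.5676i, -2.0729+0.5020i, -2.0729-0.5020i, -5.4271+5.5676i]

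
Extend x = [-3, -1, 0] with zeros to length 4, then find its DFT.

Original 3-point DFT: [-4, -2.5000+0.8660i, -2.5000-0.8660i]
Zero-padded 4-point DFT provides frequency interpolation.

DFT_4([x, 0, ...]) = [-4, -3+1i, -2, -3-1i]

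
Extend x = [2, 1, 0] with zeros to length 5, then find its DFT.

Original 3-point DFT: [3, 1.5000-0.8660i, 1.5000+0.8660i]
Zero-padded 5-point DFT provides frequency interpolation.

DFT_5([x, 0, ...]) = [3, 2.3090-0.9511i, 1.1910-0.5878i, 1.1910+0.5878i, 2.3090+0.9511i]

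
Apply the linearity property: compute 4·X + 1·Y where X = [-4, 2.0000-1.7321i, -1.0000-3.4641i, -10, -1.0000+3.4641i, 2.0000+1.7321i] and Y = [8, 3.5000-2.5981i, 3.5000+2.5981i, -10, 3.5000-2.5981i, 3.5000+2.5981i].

By linearity: DFT(4x + 1y) = 4·DFT(x) + 1·DFT(y)
= 4·[-4, 2.0000-1.7321i, -1.0000-3.4641i, -10, -1.0000+3.4641i, 2.0000+1.7321i] + 1·[8, 3.5000-2.5981i, 3.5000+2.5981i, -10, 3.5000-2.5981i, 3.5000+2.5981i]

Computing element-wise:
Z[0] = 4·(-4) + 1·(8) = -8
Z[1] = 4·(2.0000-1.7321i) + 1·(3.5000-2.5981i) = 11.5000-9.5265i
Z[2] = 4·(-1.0000-3.4641i) + 1·(3.5000+2.5981i) = -0.5000-11.2583i
Z[3] = 4·(-10) + 1·(-10) = -50
Z[4] = 4·(-1.0000+3.4641i) + 1·(3.5000-2.5981i) = -0.5000+11.2583i
Z[5] = 4·(2.0000+1.7321i) + 1·(3.5000+2.5981i) = 11.5000+9.5265i

DFT(4x + 1y) = 4·X + 1·Y = [-8, 11.5000-9.5265i, -0.5000-11.2583i, -50, -0.5000+11.2583i, 11.5000+9.5265i]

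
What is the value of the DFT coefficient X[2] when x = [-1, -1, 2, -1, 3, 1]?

X[2] = Σ(n=0 to 5) x[n] · ω_6^(2n) where ω_6 = e^(-2πi/6)
= (-1)·ω_6^0 + (-1)·ω_6^2 + (2)·ω_6^4 + (-1)·ω_6^6 + (3)·ω_6^8 + (1)·ω_6^10

X[2] = -4.5000+0.8660i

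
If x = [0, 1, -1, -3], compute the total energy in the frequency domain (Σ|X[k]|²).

Parseval: Σ|x[n]|² = (1/N)Σ|X[k]|², so Σ|X[k]|² = N·Σ|x[n]|² = 4·11.0000

Σ|X[k]|² = N·Σ|x[n]|² = 4·11.0000 = 44.0000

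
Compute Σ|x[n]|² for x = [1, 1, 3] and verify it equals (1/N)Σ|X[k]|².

Time domain:
Σ|x[n]|² = |1|² + |1|² + |3|² = 11.0000

Frequency domain:
(1/3)Σ|X[k]|² = (1/3)(|5|² + |-1.0000+1.7321i|² + |-1.0000-1.7321i|²) = (1/3)·33.0000 = 11.0000

Both sides agree, confirming Parseval's theorem.

Σ|x[n]|² = (1/N)Σ|X[k]|² = 11.0000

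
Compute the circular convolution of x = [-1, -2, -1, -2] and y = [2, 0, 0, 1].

(x ⊛ y)[n] = Σ(m=0 to 3) x[m] · y[(n-m) mod 4]

Computing each output sample:
(x ⊛ y)[0] = -4
(x ⊛ y)[1] = -5
(x ⊛ y)[2] = -4
(x ⊛ y)[3] = -5

x ⊛ y = [-4, -5, -4, -5]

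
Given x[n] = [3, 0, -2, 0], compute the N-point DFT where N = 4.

X[k] = Σ(n=0 to 3) x[n] · ω_4^(nk)
where ω_4 = e^(-2πi/4)

Computing each X[k]:
X[0] = 1
X[1] = 5
X[2] = 1
X[3] = 5

X = [1, 5, 1, 5]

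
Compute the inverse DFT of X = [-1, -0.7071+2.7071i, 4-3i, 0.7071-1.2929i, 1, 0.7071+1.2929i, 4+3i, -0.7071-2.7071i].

x[n] = (1/8) Σ(k=0 to 7) X[k] · e^(2πikn/8)

Computing each x[n]:
x[0] = 1
x[1] = 0
x[2] = -2
x[3] = -1
x[4] = 1
x[5] = 1
x[6] = 0
x[7] = -1

x = [1, 0, -2, -1, 1, 1, 0, -1]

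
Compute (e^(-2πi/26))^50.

Since ω_26^26 = 1, powers reduce modulo 26.
50 mod 26 = 24
So ω_26^50 = ω_26^24 = e^(-2πi·24/26)

ω_26^50 = ω_26^24 = 0.8855+0.4647i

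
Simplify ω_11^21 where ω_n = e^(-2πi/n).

Since ω_11^11 = 1, powers reduce modulo 11.
21 mod 11 = 10
So ω_11^21 = ω_11^10 = e^(-2πi·10/11)

ω_11^21 = ω_11^10 = 0.8413+0.5406i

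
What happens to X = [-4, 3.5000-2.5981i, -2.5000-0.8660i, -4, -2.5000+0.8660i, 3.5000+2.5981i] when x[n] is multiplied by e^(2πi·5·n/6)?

Modulation property: DFT(ω_6^(-5n)·x[n]) = X[(k-5) mod 6], so circularly shift X by 5 positions.

X[k-5] = [3.5000-2.5981i, -2.5000-0.8660i, -4, -2.5000+0.8660i, 3.5000+2.5981i, -4]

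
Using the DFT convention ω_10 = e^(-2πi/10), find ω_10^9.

ω_10^9 = e^(-2πi·9/10)
= cos(-2π·9/10) + i·sin(-2π·9/10)
= cos(-18π/10) + i·sin(-18π/10)

ω_10^9 = cos(-18π/10) + i·sin(-18π/10) = 0.8090+0.5878i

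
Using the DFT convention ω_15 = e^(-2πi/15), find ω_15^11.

ω_15^11 = e^(-2πi·11/15)
= cos(-2π·11/15) + i·sin(-2π·11/15)
= cos(-22π/15) + i·sin(-22π/15)

ω_15^11 = cos(-22π/15) + i·sin(-22π/15) = -0.1045+0.9945i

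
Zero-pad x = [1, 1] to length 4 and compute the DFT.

Original 2-point DFT: [2, 0]
Zero-padded 4-point DFT provides frequency interpolation.

DFT_4([x, 0, ...]) = [2, 1-1i, 0, 1+1i]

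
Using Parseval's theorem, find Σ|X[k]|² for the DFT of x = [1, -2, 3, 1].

Parseval: Σ|x[n]|² = (1/N)Σ|X[k]|², so Σ|X[k]|² = N·Σ|x[n]|² = 4·15.0000

Σ|X[k]|² = N·Σ|x[n]|² = 4·15.0000 = 60.0000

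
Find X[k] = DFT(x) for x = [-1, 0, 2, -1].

X[k] = Σ(n=0 to 3) x[n] · ω_4^(nk)
where ω_4 = e^(-2πi/4)

Computing each X[k]:
X[0] = 0
X[1] = -3-1i
X[2] = 2
X[3] = -3+1i

X = [0, -3-1i, 2, -3+1i]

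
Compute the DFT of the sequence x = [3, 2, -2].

X[k] = Σ(n=0 to 2) x[n] · ω_3^(nk)
where ω_3 = e^(-2πi/3)

Computing each X[k]:
X[0] = 3
X[1] = 3.0000-3.4641i
X[2] = 3.0000+3.4641i

X = [3, 3.0000-3.4641i, 3.0000+3.4641i]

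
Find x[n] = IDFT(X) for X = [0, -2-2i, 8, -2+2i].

x[n] = (1/4) Σ(k=0 to 3) X[k] · e^(2πikn/4)

Computing each x[n]:
x[0] = 1
x[1] = -1
x[2] = 3
x[3] = -3

x = [1, -1, 3, -3]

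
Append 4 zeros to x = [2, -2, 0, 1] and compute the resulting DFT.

Original 4-point DFT: [1, 2+3i, 3, 2-3i]
Zero-padded 8-point DFT provides frequency interpolation.

DFT_8([x, 0, ...]) = [1, -0.1213+0.7071i, 2+3i, 4.1213+0.7071i, 3, 4.1213-0.7071i, 2-3i, -0.1213-0.7071i]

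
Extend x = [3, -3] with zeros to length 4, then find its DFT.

Original 2-point DFT: [0, 6]
Zero-padded 4-point DFT provides frequency interpolation.

DFT_4([x, 0, ...]) = [0, 3+3i, 6, 3-3i]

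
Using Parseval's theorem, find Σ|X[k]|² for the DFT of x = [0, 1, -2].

Parseval: Σ|x[n]|² = (1/N)Σ|X[k]|², so Σ|X[k]|² = N·Σ|x[n]|² = 3·5.0000

Σ|X[k]|² = N·Σ|x[n]|² = 3·5.0000 = 15.0000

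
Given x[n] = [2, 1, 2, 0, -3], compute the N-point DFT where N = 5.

X[k] = Σ(n=0 to 4) x[n] · ω_5^(nk)
where ω_5 = e^(-2πi/5)

Computing each X[k]:
X[0] = 2
X[1] = -0.2361-4.9798i
X[2] = 4.2361-0.4490i
X[3] = 4.2361+0.4490i
X[4] = -0.2361+4.9798i

X = [2, -0.2361-4.9798i, 4.2361-0.4490i, 4.2361+0.4490i, -0.2361+4.9798i]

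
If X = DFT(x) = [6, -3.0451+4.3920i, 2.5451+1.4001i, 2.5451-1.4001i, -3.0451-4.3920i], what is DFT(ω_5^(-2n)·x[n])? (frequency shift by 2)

Modulation property: DFT(ω_5^(-2n)·x[n]) = X[(k-2) mod 5], so circularly shift X by 2 positions.

X[k-2] = [2.5451-1.4001i, -3.0451-4.3920i, 6, -3.0451+4.3920i, 2.5451+1.4001i]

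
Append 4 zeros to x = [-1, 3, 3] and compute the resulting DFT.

Original 3-point DFT: [5, -4, -4]
Zero-padded 7-point DFT provides frequency interpolation.

DFT_7([x, 0, ...]) = [5, 0.2029-5.2703i, -4.3705-1.6231i, -1.8324+1.0438i, -1.8324-1.0438i, -4.3705+1.6231i, 0.2029+5.2703i]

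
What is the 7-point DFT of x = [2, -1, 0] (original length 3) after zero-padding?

Original 3-point DFT: [1, 2.5000+0.8660i, 2.5000-0.8660i]
Zero-padded 7-point DFT provides frequency interpolation.

DFT_7([x, 0, ...]) = [1, 1.3765+0.7818i, 2.2225+0.9749i, 2.9010+0.4339i, 2.9010-0.4339i, 2.2225-0.9749i, 1.3765-0.7818i]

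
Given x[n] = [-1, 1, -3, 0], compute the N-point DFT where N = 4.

X[k] = Σ(n=0 to 3) x[n] · ω_4^(nk)
where ω_4 = e^(-2πi/4)

Computing each X[k]:
X[0] = -3
X[1] = 2-1i
X[2] = -5
X[3] = 2+1i

X = [-3, 2-1i, -5, 2+1i]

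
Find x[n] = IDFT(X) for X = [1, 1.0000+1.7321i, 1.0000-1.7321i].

x[n] = (1/3) Σ(k=0 to 2) X[k] · e^(2πikn/3)

Computing each x[n]:
x[0] = 1
x[1] = -1
x[2] = 1

x = [1, -1, 1]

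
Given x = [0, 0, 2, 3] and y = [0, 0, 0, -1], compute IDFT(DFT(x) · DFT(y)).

(x ⊛ y)[n] = Σ(m=0 to 3) x[m] · y[(n-m) mod 4]

Computing each output sample:
(x ⊛ y)[0] = 0
(x ⊛ y)[1] = -2
(x ⊛ y)[2] = -3
(x ⊛ y)[3] = 0

x ⊛ y = [0, -2, -3, 0]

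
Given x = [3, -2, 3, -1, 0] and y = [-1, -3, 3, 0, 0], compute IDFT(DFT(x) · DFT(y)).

(x ⊛ y)[n] = Σ(m=0 to 4) x[m] · y[(n-m) mod 5]

Computing each output sample:
(x ⊛ y)[0] = -6
(x ⊛ y)[1] = -7
(x ⊛ y)[2] = 12
(x ⊛ y)[3] = -14
(x ⊛ y)[4] = 12

x ⊛ y = [-6, -7, 12, -14, 12]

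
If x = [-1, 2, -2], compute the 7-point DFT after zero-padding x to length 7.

Original 3-point DFT: [-1, -1.0000-3.4641i, -1.0000+3.4641i]
Zero-padded 7-point DFT provides frequency interpolation.

DFT_7([x, 0, ...]) = [-1, 0.6920+0.3862i, 0.3569-2.8176i, -4.0489-2.4314i, -4.0489+2.4314i, 0.3569+2.8176i, 0.6920-0.3862i]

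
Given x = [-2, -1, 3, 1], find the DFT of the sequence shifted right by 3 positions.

Time shift by 3: X_shifted[k] = ω_4^(3k) · X[k]
Shifted x = [-1, 3, 1, -2]

DFT(x[n-3]) = [1, -2-5i, -1, -2+5i]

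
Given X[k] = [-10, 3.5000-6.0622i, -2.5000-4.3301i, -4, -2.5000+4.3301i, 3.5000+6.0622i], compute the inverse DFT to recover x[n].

x[n] = (1/6) Σ(k=0 to 5) X[k] · e^(2πikn/6)

Computing each x[n]:
x[0] = -2
x[1] = 3
x[2] = -2
x[3] = -3
x[4] = -3
x[5] = -3

x = [-2, 3, -2, -3, -3, -3]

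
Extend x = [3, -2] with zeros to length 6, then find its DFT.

Original 2-point DFT: [1, 5]
Zero-padded 6-point DFT provides frequency interpolation.

DFT_6([x, 0, ...]) = [1, 2.0000+1.7321i, 4.0000+1.7321i, 5, 4.0000-1.7321i, 2.0000-1.7321i]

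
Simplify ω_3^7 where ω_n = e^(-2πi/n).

Since ω_3^3 = 1, powers reduce modulo 3.
7 mod 3 = 1
So ω_3^7 = ω_3^1 = e^(-2πi·1/3)

ω_3^7 = ω_3^1 = -0.5000-0.8660i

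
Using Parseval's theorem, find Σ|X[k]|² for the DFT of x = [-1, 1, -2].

Parseval: Σ|x[n]|² = (1/N)Σ|X[k]|², so Σ|X[k]|² = N·Σ|x[n]|² = 3·6.0000

Σ|X[k]|² = N·Σ|x[n]|² = 3·6.0000 = 18.0000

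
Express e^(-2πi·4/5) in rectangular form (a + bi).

ω_5^4 = e^(-2πi·4/5)
= cos(-2π·4/5) + i·sin(-2π·4/5)
= cos(-8π/5) + i·sin(-8π/5)

ω_5^4 = cos(-8π/5) + i·sin(-8π/5) = 0.3090+0.9511i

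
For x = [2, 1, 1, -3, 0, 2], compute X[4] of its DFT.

X[4] = Σ(n=0 to 5) x[n] · ω_6^(4n) where ω_6 = e^(-2πi/6)
= (2)·ω_6^0 + (1)·ω_6^4 + (1)·ω_6^8 + (-3)·ω_6^12 + (0)·ω_6^16 + (2)·ω_6^20

X[4] = -3.0000-1.7321i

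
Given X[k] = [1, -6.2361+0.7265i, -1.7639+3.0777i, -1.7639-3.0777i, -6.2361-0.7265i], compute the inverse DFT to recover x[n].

x[n] = (1/5) Σ(k=0 to 4) X[k] · e^(2πikn/5)

Computing each x[n]:
x[0] = -3
x[1] = -1
x[2] = 3
x[3] = 1
x[4] = 1

x = [-3, -1, 3, 1, 1]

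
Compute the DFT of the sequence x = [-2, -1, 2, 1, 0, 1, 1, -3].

X[k] = Σ(n=0 to 7) x[n] · ω_8^(nk)
where ω_8 = e^(-2πi/8)

Computing each X[k]:
X[0] = -1
X[1] = -6.2426-2.4142i
X[2] = -5-2i
X[3] = 2.2426-0.4142i
X[4] = 3
X[5] = 2.2426+0.4142i
X[6] = -5+2i
X[7] = -6.2426+2.4142i

X = [-1, -6.2426-2.4142i, -5-2i, 2.2426-0.4142i, 3, 2.2426+0.4142i, -5+2i, -6.2426+2.4142i]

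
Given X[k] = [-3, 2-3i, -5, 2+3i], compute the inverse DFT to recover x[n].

x[n] = (1/4) Σ(k=0 to 3) X[k] · e^(2πikn/4)

Computing each x[n]:
x[0] = -1
x[1] = 2
x[2] = -3
x[3] = -1

x = [-1, 2, -3, -1]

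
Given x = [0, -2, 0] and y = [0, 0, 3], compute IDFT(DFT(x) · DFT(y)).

(x ⊛ y)[n] = Σ(m=0 to 2) x[m] · y[(n-m) mod 3]

Computing each output sample:
(x ⊛ y)[0] = -6
(x ⊛ y)[1] = 0
(x ⊛ y)[2] = 0

x ⊛ y = [-6, 0, 0]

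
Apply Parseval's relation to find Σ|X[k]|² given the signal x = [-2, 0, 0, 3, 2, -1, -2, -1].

Parseval: Σ|x[n]|² = (1/N)Σ|X[k]|², so Σ|X[k]|² = N·Σ|x[n]|² = 8·23.0000

Σ|X[k]|² = N·Σ|x[n]|² = 8·23.0000 = 184.0000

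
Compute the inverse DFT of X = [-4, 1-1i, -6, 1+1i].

x[n] = (1/4) Σ(k=0 to 3) X[k] · e^(2πikn/4)

Computing each x[n]:
x[0] = -2
x[1] = 1
x[2] = -3
x[3] = 0

x = [-2, 1, -3, 0]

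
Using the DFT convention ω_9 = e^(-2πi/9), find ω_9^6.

ω_9^6 = e^(-2πi·6/9)
= cos(-2π·6/9) + i·sin(-2π·6/9)
= cos(-12π/9) + i·sin(-12π/9)

ω_9^6 = cos(-12π/9) + i·sin(-12π/9) = -0.5000+0.8660i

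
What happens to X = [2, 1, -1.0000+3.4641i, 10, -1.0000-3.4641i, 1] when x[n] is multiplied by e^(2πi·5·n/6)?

Modulation property: DFT(ω_6^(-5n)·x[n]) = X[(k-5) mod 6], so circularly shift X by 5 positions.

X[k-5] = [1, -1.0000+3.4641i, 10, -1.0000-3.4641i, 1, 2]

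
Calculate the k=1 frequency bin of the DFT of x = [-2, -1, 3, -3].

X[1] = Σ(n=0 to 3) x[n] · ω_4^(1n) where ω_4 = e^(-2πi/4)
= (-2)·ω_4^0 + (-1)·ω_4^1 + (3)·ω_4^2 + (-3)·ω_4^3

X[1] = -5-2i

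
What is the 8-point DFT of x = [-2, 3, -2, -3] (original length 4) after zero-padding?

Original 4-point DFT: [-4, -6i, -4, 6i]
Zero-padded 8-point DFT provides frequency interpolation.

DFT_8([x, 0, ...]) = [-4, 2.2426+2.0000i, -6i, -6.2426-2.0000i, -4, -6.2426+2.0000i, 6i, 2.2426-2.0000i]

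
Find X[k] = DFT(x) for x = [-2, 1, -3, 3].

X[k] = Σ(n=0 to 3) x[n] · ω_4^(nk)
where ω_4 = e^(-2πi/4)

Computing each X[k]:
X[0] = -1
X[1] = 1+2i
X[2] = -9
X[3] = 1-2i

X = [-1, 1+2i, -9, 1-2i]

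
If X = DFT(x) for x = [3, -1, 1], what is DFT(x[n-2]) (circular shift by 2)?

Time shift by 2: X_shifted[k] = ω_3^(2k) · X[k]
Shifted x = [-1, 1, 3]

DFT(x[n-2]) = [3, -3.0000+1.7321i, -3.0000-1.7321i]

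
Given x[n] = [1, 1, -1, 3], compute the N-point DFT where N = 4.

X[k] = Σ(n=0 to 3) x[n] · ω_4^(nk)
where ω_4 = e^(-2πi/4)

Computing each X[k]:
X[0] = 4
X[1] = 2+2i
X[2] = -4
X[3] = 2-2i

X = [4, 2+2i, -4, 2-2i]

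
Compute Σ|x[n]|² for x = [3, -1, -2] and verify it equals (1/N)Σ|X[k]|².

Time domain:
Σ|x[n]|² = |3|² + |-1|² + |-2|² = 14.0000

Frequency domain:
(1/3)Σ|X[k]|² = (1/3)(|0|² + |4.5000-0.8660i|² + |4.5000+0.8660i|²) = (1/3)·42.0000 = 14.0000

Both sides agree, confirming Parseval's theorem.

Σ|x[n]|² = (1/N)Σ|X[k]|² = 14.0000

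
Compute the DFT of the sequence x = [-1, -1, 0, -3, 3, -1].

X[k] = Σ(n=0 to 5) x[n] · ω_6^(nk)
where ω_6 = e^(-2πi/6)

Computing each X[k]:
X[0] = -3
X[1] = -0.5000+2.5981i
X[2] = -4.5000-2.5981i
X[3] = 7
X[4] = -4.5000+2.5981i
X[5] = -0.5000-2.5981i

X = [-3, -0.5000+2.5981i, -4.5000-2.5981i, 7, -4.5000+2.5981i, -0.5000-2.5981i]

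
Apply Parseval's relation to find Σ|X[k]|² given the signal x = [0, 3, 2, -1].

Parseval: Σ|x[n]|² = (1/N)Σ|X[k]|², so Σ|X[k]|² = N·Σ|x[n]|² = 4·14.0000

Σ|X[k]|² = N·Σ|x[n]|² = 4·14.0000 = 56.0000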